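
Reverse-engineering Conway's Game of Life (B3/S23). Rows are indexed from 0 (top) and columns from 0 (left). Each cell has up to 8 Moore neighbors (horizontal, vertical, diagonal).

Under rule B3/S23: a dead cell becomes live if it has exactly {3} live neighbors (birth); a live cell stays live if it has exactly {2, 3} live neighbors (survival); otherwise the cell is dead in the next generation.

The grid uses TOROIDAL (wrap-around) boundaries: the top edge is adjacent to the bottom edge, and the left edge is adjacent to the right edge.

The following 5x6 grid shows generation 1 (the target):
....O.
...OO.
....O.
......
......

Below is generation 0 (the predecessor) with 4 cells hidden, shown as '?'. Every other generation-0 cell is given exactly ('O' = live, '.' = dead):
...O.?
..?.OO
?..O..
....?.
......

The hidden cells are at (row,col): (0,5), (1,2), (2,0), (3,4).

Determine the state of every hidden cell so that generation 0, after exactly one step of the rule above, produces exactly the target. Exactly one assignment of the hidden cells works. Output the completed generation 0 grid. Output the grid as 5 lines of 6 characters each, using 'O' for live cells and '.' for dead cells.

Answer: ...O..
....OO
...O..
......
......

Derivation:
Hidden generation-0 cells (in order): (0,5), (1,2), (2,0), (3,4).
A hidden cell only influences target cells in its own 3x3 neighborhood. Try each of the 2^4 = 16 assignments, step the completed generation 0 forward once under B3/S23, and compare with the target:
  (0,5)=. (1,2)=. (2,0)=. (3,4)=. -> step reproduces the target at every cell -> ACCEPT
  (0,5)=. (1,2)=. (2,0)=. (3,4)=O -> step gives (2,3)='O' but target has '.' -> reject
  (0,5)=. (1,2)=. (2,0)=O (3,4)=. -> step gives (1,5)='O' but target has '.' -> reject
  (0,5)=. (1,2)=. (2,0)=O (3,4)=O -> step gives (1,5)='O' but target has '.' -> reject
  (0,5)=. (1,2)=O (2,0)=. (3,4)=. -> step gives (0,3)='O' but target has '.' -> reject
  (0,5)=. (1,2)=O (2,0)=. (3,4)=O -> step gives (0,3)='O' but target has '.' -> reject
  (0,5)=. (1,2)=O (2,0)=O (3,4)=. -> step gives (0,3)='O' but target has '.' -> reject
  (0,5)=. (1,2)=O (2,0)=O (3,4)=O -> step gives (0,3)='O' but target has '.' -> reject
  (0,5)=O (1,2)=. (2,0)=. (3,4)=. -> step gives (0,4)='.' but target has 'O' -> reject
  (0,5)=O (1,2)=. (2,0)=. (3,4)=O -> step gives (0,4)='.' but target has 'O' -> reject
  (0,5)=O (1,2)=. (2,0)=O (3,4)=. -> step gives (0,4)='.' but target has 'O' -> reject
  (0,5)=O (1,2)=. (2,0)=O (3,4)=O -> step gives (0,4)='.' but target has 'O' -> reject
  (0,5)=O (1,2)=O (2,0)=. (3,4)=. -> step gives (0,3)='O' but target has '.' -> reject
  (0,5)=O (1,2)=O (2,0)=. (3,4)=O -> step gives (0,3)='O' but target has '.' -> reject
  (0,5)=O (1,2)=O (2,0)=O (3,4)=. -> step gives (0,3)='O' but target has '.' -> reject
  (0,5)=O (1,2)=O (2,0)=O (3,4)=O -> step gives (0,3)='O' but target has '.' -> reject
Unique solution: (0,5)=dead, (1,2)=dead, (2,0)=dead, (3,4)=dead.
Check: live-neighbor counts of every cell in the completed generation 0:
101132
102331
101132
001110
001110
Applying B3/S23 to generation 0 with these counts gives:
....O.
...OO.
....O.
......
......
which matches the target exactly.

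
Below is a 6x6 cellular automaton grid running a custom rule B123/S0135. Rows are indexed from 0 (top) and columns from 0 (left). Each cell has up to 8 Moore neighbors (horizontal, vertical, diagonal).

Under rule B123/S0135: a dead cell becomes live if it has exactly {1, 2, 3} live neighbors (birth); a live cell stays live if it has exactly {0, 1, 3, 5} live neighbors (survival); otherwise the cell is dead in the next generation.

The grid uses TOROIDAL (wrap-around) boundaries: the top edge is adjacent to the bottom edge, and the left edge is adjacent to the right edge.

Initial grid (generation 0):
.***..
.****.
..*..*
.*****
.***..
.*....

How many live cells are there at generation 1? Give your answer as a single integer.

Simulating step by step:
Generation 0 (given above): 18 live cells
Generation 1: 12 live cells
*...**
*..***
.....*
...*..
.....*
*...*.
Population at generation 1: 12

Answer: 12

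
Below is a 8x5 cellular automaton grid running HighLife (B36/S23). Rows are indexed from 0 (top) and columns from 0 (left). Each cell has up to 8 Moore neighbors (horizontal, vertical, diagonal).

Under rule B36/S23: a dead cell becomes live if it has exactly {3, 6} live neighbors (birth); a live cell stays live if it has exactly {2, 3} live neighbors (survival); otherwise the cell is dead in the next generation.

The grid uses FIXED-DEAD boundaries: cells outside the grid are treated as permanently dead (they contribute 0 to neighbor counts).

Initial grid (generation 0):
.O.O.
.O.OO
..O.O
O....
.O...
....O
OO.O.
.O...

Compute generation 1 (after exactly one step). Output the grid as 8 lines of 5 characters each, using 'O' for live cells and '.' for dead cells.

Simulating step by step:
Generation 0 (given above): 14 live cells
Generation 1: 17 live cells
(generation 1 grid is the final answer)

Answer: ...OO
.O..O
.OO.O
.O...
.....
OOO..
OOO..
OOO..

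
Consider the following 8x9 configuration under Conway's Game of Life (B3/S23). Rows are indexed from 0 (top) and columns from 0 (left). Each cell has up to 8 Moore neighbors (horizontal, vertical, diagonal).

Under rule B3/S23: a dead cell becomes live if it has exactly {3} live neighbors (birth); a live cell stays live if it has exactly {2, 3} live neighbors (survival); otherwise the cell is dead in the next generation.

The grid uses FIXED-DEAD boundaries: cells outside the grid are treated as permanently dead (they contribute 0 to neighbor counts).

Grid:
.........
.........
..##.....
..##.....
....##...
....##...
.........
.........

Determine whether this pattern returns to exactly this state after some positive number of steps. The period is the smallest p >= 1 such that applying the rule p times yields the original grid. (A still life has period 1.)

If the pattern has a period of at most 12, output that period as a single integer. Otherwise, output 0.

Simulating and comparing each generation to the original:
Gen 0 (original, given above): 8 live cells
Gen 1: 6 live cells, differs from original
Gen 2: 8 live cells, MATCHES original -> period = 2

Answer: 2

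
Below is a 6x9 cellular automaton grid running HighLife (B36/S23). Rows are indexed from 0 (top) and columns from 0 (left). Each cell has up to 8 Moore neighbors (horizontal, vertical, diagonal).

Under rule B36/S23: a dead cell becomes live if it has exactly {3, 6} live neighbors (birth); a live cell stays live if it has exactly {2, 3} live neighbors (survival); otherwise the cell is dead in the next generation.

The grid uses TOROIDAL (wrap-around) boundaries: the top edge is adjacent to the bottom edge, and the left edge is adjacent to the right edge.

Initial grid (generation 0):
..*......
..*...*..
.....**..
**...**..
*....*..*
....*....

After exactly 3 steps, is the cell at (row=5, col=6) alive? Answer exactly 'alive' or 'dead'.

Answer: alive

Derivation:
Simulating step by step:
Generation 0 (given above): 13 live cells
Generation 1: 16 live cells
...*.....
.....**..
.*.....*.
**..*..**
**..***.*
.........
Generation 2: 13 live cells
.........
......*..
.*...*.*.
..*.*....
.*..***..
*...**...
Generation 3: 12 live cells
.....*...
......*..
.....**..
.****....
.*....*..
....*.*..

Cell (5,6) at generation 3: 1 -> alive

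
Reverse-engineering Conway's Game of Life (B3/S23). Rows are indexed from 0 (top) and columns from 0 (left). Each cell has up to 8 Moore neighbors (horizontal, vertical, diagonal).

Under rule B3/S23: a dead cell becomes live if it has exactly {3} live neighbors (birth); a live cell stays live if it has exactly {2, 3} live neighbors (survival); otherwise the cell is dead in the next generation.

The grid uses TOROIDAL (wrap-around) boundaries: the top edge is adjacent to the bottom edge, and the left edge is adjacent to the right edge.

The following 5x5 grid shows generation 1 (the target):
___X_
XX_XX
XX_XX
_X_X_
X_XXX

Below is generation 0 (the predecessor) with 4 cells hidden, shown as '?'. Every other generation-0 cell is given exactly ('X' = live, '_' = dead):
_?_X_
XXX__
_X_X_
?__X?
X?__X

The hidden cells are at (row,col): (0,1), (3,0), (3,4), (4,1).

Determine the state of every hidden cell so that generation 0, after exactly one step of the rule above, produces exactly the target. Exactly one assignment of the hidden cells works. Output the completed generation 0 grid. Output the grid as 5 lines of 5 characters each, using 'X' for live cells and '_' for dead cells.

Answer: ___X_
XXX__
_X_X_
___X_
XX__X

Derivation:
Hidden generation-0 cells (in order): (0,1), (3,0), (3,4), (4,1).
A hidden cell only influences target cells in its own 3x3 neighborhood. Try each of the 2^4 = 16 assignments, step the completed generation 0 forward once under B3/S23, and compare with the target:
  (0,1)=_ (3,0)=_ (3,4)=_ (4,1)=_ -> step gives (0,2)='X' but target has '_' -> reject
  (0,1)=_ (3,0)=_ (3,4)=_ (4,1)=X -> step reproduces the target at every cell -> ACCEPT
  (0,1)=_ (3,0)=_ (3,4)=X (4,1)=_ -> step gives (0,2)='X' but target has '_' -> reject
  (0,1)=_ (3,0)=_ (3,4)=X (4,1)=X -> step gives (2,0)='_' but target has 'X' -> reject
  (0,1)=_ (3,0)=X (3,4)=_ (4,1)=_ -> step gives (0,2)='X' but target has '_' -> reject
  (0,1)=_ (3,0)=X (3,4)=_ (4,1)=X -> step gives (2,0)='_' but target has 'X' -> reject
  (0,1)=_ (3,0)=X (3,4)=X (4,1)=_ -> step gives (0,2)='X' but target has '_' -> reject
  (0,1)=_ (3,0)=X (3,4)=X (4,1)=X -> step gives (2,0)='_' but target has 'X' -> reject
  (0,1)=X (3,0)=_ (3,4)=_ (4,1)=_ -> step gives (1,1)='_' but target has 'X' -> reject
  (0,1)=X (3,0)=_ (3,4)=_ (4,1)=X -> step gives (1,1)='_' but target has 'X' -> reject
  (0,1)=X (3,0)=_ (3,4)=X (4,1)=_ -> step gives (1,1)='_' but target has 'X' -> reject
  (0,1)=X (3,0)=_ (3,4)=X (4,1)=X -> step gives (1,1)='_' but target has 'X' -> reject
  (0,1)=X (3,0)=X (3,4)=_ (4,1)=_ -> step gives (1,1)='_' but target has 'X' -> reject
  (0,1)=X (3,0)=X (3,4)=_ (4,1)=X -> step gives (1,1)='_' but target has 'X' -> reject
  (0,1)=X (3,0)=X (3,4)=X (4,1)=_ -> step gives (1,1)='_' but target has 'X' -> reject
  (0,1)=X (3,0)=X (3,4)=X (4,1)=X -> step gives (1,1)='_' but target has 'X' -> reject
Unique solution: (0,1)=dead, (3,0)=dead, (3,4)=dead, (4,1)=live.
Check: live-neighbor counts of every cell in the completed generation 0:
55424
23433
33523
43424
21333
Applying B3/S23 to generation 0 with these counts gives:
___X_
XX_XX
XX_XX
_X_X_
X_XXX
which matches the target exactly.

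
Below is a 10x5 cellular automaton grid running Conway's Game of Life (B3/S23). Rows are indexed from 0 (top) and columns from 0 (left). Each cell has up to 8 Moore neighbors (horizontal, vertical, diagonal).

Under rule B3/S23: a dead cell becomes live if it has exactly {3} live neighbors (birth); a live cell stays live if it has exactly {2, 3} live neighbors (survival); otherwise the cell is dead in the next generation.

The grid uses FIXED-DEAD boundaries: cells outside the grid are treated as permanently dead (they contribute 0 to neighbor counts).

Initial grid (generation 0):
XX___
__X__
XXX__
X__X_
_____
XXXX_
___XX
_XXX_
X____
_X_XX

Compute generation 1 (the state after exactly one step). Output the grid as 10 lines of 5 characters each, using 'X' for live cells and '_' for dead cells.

Simulating step by step:
Generation 0 (given above): 21 live cells
Generation 1: 21 live cells
(generation 1 grid is the final answer)

Answer: _X___
__X__
X_XX_
X_X__
X__X_
_XXXX
X___X
_XXXX
X___X
_____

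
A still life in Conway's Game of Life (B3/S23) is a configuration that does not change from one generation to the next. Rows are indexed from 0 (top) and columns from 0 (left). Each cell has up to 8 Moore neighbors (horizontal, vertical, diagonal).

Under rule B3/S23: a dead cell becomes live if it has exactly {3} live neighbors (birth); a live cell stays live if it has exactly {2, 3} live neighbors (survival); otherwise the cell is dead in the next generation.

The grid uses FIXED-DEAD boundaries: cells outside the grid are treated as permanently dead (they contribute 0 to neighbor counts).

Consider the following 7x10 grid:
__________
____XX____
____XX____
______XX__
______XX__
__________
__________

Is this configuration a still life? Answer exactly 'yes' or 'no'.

Answer: no

Derivation:
Compute generation 1 and compare to generation 0 (given above):
Generation 1:
__________
____XX____
____X_____
_______X__
______XX__
__________
__________
Cell (2,5) differs: gen0=1 vs gen1=0 -> NOT a still life.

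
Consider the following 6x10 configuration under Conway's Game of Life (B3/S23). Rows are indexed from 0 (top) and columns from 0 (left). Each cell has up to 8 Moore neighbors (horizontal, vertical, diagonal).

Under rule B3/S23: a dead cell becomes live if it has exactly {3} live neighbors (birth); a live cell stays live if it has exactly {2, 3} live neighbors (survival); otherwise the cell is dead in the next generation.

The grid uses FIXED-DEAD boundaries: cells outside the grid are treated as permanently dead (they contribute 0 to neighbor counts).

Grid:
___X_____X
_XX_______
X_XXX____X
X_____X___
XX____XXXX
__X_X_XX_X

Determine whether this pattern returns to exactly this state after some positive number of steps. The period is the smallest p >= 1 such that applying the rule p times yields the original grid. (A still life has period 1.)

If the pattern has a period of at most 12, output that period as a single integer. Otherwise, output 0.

Answer: 0

Derivation:
Simulating and comparing each generation to the original:
Gen 0 (original, given above): 22 live cells
Gen 1: 19 live cells, differs from original
Gen 2: 12 live cells, differs from original
Gen 3: 13 live cells, differs from original
Gen 4: 11 live cells, differs from original
Gen 5: 13 live cells, differs from original
Gen 6: 9 live cells, differs from original
Gen 7: 9 live cells, differs from original
Gen 8: 11 live cells, differs from original
Gen 9: 11 live cells, differs from original
Gen 10: 12 live cells, differs from original
Gen 11: 14 live cells, differs from original
Gen 12: 12 live cells, differs from original
No period found within 12 steps.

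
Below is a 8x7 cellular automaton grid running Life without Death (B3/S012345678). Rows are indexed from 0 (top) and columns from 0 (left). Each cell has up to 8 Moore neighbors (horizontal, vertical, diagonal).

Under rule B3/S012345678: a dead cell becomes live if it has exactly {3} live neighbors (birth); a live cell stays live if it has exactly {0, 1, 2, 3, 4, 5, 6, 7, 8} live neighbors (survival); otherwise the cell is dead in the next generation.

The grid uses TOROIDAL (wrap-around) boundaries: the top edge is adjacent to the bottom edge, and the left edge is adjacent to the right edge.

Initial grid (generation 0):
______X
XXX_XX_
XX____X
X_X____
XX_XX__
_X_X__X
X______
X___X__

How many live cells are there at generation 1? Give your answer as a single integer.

Answer: 31

Derivation:
Simulating step by step:
Generation 0 (given above): 21 live cells
Generation 1: 31 live cells
___XX_X
XXX_XX_
XX_X_XX
X_XX___
XX_XX_X
_X_XX_X
XX____X
X___X_X
Population at generation 1: 31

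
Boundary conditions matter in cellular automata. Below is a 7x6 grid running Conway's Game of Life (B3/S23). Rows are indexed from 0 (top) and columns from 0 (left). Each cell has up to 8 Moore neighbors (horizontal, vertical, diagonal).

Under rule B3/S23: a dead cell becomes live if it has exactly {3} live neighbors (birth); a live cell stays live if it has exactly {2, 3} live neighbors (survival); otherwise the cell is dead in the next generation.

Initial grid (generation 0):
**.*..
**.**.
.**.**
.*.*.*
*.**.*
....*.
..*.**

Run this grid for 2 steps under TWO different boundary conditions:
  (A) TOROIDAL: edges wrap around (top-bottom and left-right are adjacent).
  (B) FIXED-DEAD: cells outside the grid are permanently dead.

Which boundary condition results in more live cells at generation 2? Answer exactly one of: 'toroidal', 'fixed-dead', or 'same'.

Under TOROIDAL boundary, generation 2:
**...*
......
......
***...
...*.*
......
..**.*
Population = 11

Under FIXED-DEAD boundary, generation 2:
....*.
.....*
....**
.**..*
*..**.
.*...*
..***.
Population = 15

Comparison: toroidal=11, fixed-dead=15 -> fixed-dead

Answer: fixed-dead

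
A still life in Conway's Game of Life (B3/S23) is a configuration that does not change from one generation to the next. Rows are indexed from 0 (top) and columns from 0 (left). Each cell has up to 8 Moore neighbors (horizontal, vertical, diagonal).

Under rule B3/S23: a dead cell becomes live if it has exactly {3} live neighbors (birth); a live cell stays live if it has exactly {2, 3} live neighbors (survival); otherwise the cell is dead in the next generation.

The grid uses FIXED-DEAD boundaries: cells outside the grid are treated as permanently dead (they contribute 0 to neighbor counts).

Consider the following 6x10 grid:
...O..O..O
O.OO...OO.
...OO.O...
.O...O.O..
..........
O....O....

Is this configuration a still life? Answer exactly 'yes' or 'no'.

Compute generation 1 and compare to generation 0 (given above):
Generation 1:
..OO...OO.
..O..OOOO.
.O.OOOO.O.
....OOO...
......O...
..........
Cell (0,2) differs: gen0=0 vs gen1=1 -> NOT a still life.

Answer: no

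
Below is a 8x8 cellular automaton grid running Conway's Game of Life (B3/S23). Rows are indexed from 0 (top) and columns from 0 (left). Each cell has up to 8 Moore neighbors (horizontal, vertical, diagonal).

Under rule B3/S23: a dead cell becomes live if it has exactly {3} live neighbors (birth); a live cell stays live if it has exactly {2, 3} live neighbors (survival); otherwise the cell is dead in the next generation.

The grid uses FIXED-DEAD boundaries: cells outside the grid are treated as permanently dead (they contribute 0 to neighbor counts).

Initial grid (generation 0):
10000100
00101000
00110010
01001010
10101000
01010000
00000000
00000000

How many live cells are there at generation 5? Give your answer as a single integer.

Simulating step by step:
Generation 0 (given above): 15 live cells
Generation 1: 16 live cells
00000000
01101100
01101000
01001000
10101100
01110000
00000000
00000000
Generation 2: 16 live cells
00000000
01101100
10001000
10001000
10001100
01111000
00100000
00000000
Generation 3: 19 live cells
00000000
01011100
10001000
11011000
10100100
01101100
01100000
00000000
Generation 4: 18 live cells
00001000
00011100
10000000
10111100
10000100
10001100
01110000
00000000
Generation 5: 24 live cells
00011100
00011100
01100000
10011100
10000010
10111100
01111000
00100000
Population at generation 5: 24

Answer: 24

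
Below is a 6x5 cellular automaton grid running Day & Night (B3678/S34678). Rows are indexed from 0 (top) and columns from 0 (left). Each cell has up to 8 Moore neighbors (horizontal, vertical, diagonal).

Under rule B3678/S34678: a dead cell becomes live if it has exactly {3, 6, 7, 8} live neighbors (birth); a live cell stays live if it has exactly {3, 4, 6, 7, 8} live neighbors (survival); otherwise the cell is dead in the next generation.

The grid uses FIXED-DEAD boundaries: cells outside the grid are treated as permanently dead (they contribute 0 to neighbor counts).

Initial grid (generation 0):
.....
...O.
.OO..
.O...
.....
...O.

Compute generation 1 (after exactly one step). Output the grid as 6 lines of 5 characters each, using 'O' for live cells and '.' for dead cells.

Answer: .....
..O..
..O..
..O..
.....
.....

Derivation:
Simulating step by step:
Generation 0 (given above): 5 live cells
Generation 1: 3 live cells
(generation 1 grid is the final answer)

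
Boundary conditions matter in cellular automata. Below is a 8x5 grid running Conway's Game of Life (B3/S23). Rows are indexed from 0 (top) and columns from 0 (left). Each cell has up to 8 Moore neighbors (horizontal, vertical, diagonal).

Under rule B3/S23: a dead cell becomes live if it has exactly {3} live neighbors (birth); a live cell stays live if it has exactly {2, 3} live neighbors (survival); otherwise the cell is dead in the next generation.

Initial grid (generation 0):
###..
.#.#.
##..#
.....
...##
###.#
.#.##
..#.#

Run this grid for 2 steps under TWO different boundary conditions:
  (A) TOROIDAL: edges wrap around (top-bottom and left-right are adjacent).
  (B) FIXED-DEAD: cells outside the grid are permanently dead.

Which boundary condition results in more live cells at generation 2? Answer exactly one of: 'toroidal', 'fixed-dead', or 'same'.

Under TOROIDAL boundary, generation 2:
#..##
..##.
###.#
.....
##.##
##.#.
.....
#...#
Population = 18

Under FIXED-DEAD boundary, generation 2:
.##..
...#.
.##.#
#...#
##..#
#...#
#..#.
...#.
Population = 16

Comparison: toroidal=18, fixed-dead=16 -> toroidal

Answer: toroidal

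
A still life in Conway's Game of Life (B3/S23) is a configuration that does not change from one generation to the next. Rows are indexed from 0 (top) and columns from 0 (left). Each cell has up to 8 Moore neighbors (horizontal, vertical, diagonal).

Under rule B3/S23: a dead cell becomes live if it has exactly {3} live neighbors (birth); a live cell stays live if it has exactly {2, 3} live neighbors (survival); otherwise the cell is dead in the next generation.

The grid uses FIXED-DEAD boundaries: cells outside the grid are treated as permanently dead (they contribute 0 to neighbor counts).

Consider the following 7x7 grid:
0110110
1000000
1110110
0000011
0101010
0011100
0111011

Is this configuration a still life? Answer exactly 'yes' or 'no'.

Compute generation 1 and compare to generation 0 (given above):
Generation 1:
0100000
1000000
1100111
1001001
0001011
0000001
0100010
Cell (0,2) differs: gen0=1 vs gen1=0 -> NOT a still life.

Answer: no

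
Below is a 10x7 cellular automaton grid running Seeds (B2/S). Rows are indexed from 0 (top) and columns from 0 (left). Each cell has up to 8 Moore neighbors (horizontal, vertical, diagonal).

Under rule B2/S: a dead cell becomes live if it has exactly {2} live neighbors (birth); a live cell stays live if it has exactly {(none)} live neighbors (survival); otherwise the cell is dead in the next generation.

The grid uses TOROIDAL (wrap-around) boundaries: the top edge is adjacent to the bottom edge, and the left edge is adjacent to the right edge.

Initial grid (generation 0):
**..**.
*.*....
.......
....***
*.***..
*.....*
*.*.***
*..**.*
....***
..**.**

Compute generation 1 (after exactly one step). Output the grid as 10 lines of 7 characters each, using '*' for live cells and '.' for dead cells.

Simulating step by step:
Generation 0 (given above): 31 live cells
Generation 1: 12 live cells
(generation 1 grid is the final answer)

Answer: .......
...***.
**.**..
***....
.......
.......
.......
..*....
.*.....
.......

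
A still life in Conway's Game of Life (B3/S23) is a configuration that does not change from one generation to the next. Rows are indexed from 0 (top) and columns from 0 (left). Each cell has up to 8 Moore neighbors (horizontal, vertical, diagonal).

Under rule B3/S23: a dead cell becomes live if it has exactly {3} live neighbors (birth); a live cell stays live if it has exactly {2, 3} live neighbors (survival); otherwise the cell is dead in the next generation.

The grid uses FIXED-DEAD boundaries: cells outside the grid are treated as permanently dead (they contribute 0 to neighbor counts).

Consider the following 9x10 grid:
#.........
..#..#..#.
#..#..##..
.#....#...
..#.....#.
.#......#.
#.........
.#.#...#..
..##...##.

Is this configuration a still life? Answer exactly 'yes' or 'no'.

Compute generation 1 and compare to generation 0 (given above):
Generation 1:
..........
.#....##..
.##..###..
.##...#...
.##....#..
.#........
###.......
.#.#...##.
..##...##.
Cell (0,0) differs: gen0=1 vs gen1=0 -> NOT a still life.

Answer: no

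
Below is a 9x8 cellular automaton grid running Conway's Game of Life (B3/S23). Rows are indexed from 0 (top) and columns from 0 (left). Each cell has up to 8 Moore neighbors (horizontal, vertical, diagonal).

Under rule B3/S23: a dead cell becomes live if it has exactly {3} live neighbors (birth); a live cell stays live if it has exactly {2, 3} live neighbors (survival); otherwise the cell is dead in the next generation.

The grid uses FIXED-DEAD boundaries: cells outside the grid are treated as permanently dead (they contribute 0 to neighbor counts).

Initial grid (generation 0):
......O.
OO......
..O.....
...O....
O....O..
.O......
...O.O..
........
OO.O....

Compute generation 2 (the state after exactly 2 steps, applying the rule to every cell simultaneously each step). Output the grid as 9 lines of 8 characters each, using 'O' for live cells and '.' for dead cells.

Answer: ........
.OO.....
.OO.....
........
........
........
...O....
........
........

Derivation:
Simulating step by step:
Generation 0 (given above): 13 live cells
Generation 1: 6 live cells
........
.O......
.OO.....
........
........
....O...
........
..O.O...
........
Generation 2: 5 live cells
(generation 2 grid is the final answer)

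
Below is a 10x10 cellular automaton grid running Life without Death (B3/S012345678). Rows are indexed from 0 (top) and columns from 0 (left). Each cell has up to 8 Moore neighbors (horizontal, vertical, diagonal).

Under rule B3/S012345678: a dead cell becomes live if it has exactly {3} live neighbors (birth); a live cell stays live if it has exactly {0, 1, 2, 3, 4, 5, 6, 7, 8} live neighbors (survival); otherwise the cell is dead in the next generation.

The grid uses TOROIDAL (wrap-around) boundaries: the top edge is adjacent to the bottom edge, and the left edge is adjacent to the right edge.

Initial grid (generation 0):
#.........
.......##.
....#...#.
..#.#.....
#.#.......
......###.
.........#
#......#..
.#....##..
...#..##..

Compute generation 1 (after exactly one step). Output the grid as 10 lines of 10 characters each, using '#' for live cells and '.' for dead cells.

Simulating step by step:
Generation 0 (given above): 21 live cells
Generation 1: 35 live cells
(generation 1 grid is the final answer)

Answer: #.....#.#.
.......###
...##..##.
.##.#.....
####...#..
......####
......#..#
#.....###.
.#....###.
...#..##..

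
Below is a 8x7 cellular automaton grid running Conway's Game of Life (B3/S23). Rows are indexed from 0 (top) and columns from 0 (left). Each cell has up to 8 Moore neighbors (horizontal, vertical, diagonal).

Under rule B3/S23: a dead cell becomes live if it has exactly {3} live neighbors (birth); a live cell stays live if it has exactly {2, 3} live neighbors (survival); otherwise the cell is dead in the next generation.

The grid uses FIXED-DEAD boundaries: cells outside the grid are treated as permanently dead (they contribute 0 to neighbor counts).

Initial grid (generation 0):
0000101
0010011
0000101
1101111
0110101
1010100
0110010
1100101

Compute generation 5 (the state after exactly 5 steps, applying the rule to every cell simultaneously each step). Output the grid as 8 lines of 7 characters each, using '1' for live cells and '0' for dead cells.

Simulating step by step:
Generation 0 (given above): 27 live cells
Generation 1: 19 live cells
0000001
0001101
0110000
1100001
0000001
1000100
0010110
1110010
Generation 2: 26 live cells
0000010
0011010
1111010
1110000
1100010
0001100
1010110
0111110
Generation 3: 16 live cells
0000100
0001011
1000000
0001100
1001100
1011000
0000000
0110010
Generation 4: 14 live cells
0000110
0000110
0001010
0001100
0100000
0111100
0001000
0000000
Generation 5: 15 live cells
(generation 5 grid is the final answer)

Answer: 0000110
0001001
0001010
0011100
0100000
0101100
0001100
0000000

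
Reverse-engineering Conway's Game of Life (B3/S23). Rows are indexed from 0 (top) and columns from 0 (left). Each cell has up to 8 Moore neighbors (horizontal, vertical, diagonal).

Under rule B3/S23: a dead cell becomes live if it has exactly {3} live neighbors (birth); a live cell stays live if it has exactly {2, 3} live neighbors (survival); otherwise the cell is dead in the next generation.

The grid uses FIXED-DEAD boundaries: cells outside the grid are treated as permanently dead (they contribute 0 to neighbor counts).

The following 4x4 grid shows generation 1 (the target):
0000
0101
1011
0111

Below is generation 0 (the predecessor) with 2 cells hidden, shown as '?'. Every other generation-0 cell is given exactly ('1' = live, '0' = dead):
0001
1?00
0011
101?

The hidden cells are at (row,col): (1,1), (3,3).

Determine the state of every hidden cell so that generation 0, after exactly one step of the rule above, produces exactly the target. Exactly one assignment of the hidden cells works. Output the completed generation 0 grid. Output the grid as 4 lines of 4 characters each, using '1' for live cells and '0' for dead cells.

Hidden generation-0 cells (in order): (1,1), (3,3).
A hidden cell only influences target cells in its own 3x3 neighborhood. Try each of the 2^2 = 4 assignments, step the completed generation 0 forward once under B3/S23, and compare with the target:
  (1,1)=0 (3,3)=0 -> step gives (1,1)='0' but target has '1' -> reject
  (1,1)=0 (3,3)=1 -> step gives (1,1)='0' but target has '1' -> reject
  (1,1)=1 (3,3)=0 -> step reproduces the target at every cell -> ACCEPT
  (1,1)=1 (3,3)=1 -> step gives (2,2)='0' but target has '1' -> reject
Unique solution: (1,1)=live, (3,3)=dead.
Check: live-neighbor counts of every cell in the completed generation 0:
2220
1243
3532
0323
Applying B3/S23 to generation 0 with these counts gives:
0000
0101
1011
0111
which matches the target exactly.

Answer: 0001
1100
0011
1010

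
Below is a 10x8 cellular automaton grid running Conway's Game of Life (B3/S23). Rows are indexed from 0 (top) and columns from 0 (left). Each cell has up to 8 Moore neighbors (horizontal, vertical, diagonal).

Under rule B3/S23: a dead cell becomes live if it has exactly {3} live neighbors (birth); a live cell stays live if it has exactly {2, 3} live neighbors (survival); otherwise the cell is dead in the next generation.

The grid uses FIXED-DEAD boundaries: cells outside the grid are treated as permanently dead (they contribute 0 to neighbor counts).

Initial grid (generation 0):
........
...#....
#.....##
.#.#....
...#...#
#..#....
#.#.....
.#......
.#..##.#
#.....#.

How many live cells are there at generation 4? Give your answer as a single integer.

Answer: 11

Derivation:
Simulating step by step:
Generation 0 (given above): 19 live cells
Generation 1: 20 live cells
........
........
..#.....
..#...##
...##...
.###....
#.#.....
###.....
##...##.
.....##.
Generation 2: 13 live cells
........
........
........
..#.....
.#..#...
.#..#...
#.......
..#.....
#.#..##.
.....##.
Generation 3: 11 live cells
........
........
........
........
.###....
##......
.#......
........
.#...##.
.....##.
Generation 4: 11 live cells
........
........
........
..#.....
###.....
#.......
##......
........
.....##.
.....##.
Population at generation 4: 11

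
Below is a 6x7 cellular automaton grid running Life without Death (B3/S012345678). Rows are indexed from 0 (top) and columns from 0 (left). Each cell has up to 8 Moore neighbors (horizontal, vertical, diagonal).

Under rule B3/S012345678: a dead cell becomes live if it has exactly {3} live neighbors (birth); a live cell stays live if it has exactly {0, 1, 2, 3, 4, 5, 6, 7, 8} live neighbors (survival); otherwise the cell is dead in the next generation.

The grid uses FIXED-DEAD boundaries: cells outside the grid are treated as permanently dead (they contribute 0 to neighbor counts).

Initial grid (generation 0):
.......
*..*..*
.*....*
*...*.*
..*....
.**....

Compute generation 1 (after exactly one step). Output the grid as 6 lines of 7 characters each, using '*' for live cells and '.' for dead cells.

Answer: .......
*..*..*
**....*
**..***
..**...
.**....

Derivation:
Simulating step by step:
Generation 0 (given above): 11 live cells
Generation 1: 15 live cells
(generation 1 grid is the final answer)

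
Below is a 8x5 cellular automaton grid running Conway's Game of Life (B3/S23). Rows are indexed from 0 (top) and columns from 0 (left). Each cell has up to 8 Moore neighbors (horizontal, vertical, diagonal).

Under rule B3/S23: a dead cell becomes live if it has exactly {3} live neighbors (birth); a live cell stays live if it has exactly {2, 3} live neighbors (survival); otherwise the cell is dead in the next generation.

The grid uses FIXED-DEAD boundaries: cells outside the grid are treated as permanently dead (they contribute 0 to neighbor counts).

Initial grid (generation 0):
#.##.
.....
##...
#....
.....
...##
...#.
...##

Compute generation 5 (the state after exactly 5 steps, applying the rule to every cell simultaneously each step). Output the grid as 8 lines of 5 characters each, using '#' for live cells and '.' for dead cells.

Answer: .....
.....
.....
.....
.....
.....
.....
.....

Derivation:
Simulating step by step:
Generation 0 (given above): 11 live cells
Generation 1: 11 live cells
.....
#.#..
##...
##...
.....
...##
..#..
...##
Generation 2: 7 live cells
.....
#....
..#..
##...
.....
...#.
..#..
...#.
Generation 3: 4 live cells
.....
.....
#....
.#...
.....
.....
..##.
.....
Generation 4: 0 live cells
.....
.....
.....
.....
.....
.....
.....
.....
Generation 5: 0 live cells
(generation 5 grid is the final answer)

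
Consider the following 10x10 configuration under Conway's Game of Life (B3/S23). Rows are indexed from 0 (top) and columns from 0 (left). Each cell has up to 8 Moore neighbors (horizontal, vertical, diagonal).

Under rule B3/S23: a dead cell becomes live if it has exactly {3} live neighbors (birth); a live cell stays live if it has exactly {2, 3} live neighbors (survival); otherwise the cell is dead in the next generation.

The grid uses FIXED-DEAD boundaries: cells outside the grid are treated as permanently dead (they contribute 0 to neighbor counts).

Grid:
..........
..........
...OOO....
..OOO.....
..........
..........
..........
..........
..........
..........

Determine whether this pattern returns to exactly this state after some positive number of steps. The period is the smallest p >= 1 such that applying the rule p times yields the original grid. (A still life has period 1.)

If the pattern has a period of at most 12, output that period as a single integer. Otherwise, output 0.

Simulating and comparing each generation to the original:
Gen 0 (original, given above): 6 live cells
Gen 1: 6 live cells, differs from original
Gen 2: 6 live cells, MATCHES original -> period = 2

Answer: 2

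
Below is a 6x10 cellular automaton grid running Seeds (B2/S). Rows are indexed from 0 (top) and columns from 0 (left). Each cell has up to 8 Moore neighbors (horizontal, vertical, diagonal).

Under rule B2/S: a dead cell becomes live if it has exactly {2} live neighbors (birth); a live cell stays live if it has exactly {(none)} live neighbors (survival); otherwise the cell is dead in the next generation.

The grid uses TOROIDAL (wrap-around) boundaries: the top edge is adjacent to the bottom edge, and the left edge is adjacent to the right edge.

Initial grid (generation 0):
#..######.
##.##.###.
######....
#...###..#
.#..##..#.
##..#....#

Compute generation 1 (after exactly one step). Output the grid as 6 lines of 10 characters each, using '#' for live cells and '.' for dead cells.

Answer: ..........
..........
..........
.......##.
..#....#..
..........

Derivation:
Simulating step by step:
Generation 0 (given above): 33 live cells
Generation 1: 4 live cells
(generation 1 grid is the final answer)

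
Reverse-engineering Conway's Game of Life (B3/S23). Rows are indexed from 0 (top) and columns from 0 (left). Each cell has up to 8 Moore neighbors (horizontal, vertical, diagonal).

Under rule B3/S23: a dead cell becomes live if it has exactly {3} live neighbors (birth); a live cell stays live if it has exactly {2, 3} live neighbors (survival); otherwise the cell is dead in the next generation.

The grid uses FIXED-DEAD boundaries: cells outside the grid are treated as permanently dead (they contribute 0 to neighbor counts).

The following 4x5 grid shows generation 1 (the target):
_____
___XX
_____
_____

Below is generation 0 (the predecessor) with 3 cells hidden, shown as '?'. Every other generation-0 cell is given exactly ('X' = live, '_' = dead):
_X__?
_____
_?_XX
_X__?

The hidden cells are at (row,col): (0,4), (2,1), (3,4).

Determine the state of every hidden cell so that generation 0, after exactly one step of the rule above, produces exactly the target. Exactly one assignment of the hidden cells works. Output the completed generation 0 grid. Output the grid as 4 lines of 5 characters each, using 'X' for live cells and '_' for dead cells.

Answer: _X__X
_____
___XX
_X___

Derivation:
Hidden generation-0 cells (in order): (0,4), (2,1), (3,4).
A hidden cell only influences target cells in its own 3x3 neighborhood. Try each of the 2^3 = 8 assignments, step the completed generation 0 forward once under B3/S23, and compare with the target:
  (0,4)=_ (2,1)=_ (3,4)=_ -> step gives (1,3)='_' but target has 'X' -> reject
  (0,4)=_ (2,1)=_ (3,4)=X -> step gives (1,3)='_' but target has 'X' -> reject
  (0,4)=_ (2,1)=X (3,4)=_ -> step gives (1,2)='X' but target has '_' -> reject
  (0,4)=_ (2,1)=X (3,4)=X -> step gives (1,2)='X' but target has '_' -> reject
  (0,4)=X (2,1)=_ (3,4)=_ -> step reproduces the target at every cell -> ACCEPT
  (0,4)=X (2,1)=_ (3,4)=X -> step gives (2,3)='X' but target has '_' -> reject
  (0,4)=X (2,1)=X (3,4)=_ -> step gives (1,2)='X' but target has '_' -> reject
  (0,4)=X (2,1)=X (3,4)=X -> step gives (1,2)='X' but target has '_' -> reject
Unique solution: (0,4)=live, (2,1)=dead, (3,4)=dead.
Check: live-neighbor counts of every cell in the completed generation 0:
10110
11233
11211
10222
Applying B3/S23 to generation 0 with these counts gives:
_____
___XX
_____
_____
which matches the target exactly.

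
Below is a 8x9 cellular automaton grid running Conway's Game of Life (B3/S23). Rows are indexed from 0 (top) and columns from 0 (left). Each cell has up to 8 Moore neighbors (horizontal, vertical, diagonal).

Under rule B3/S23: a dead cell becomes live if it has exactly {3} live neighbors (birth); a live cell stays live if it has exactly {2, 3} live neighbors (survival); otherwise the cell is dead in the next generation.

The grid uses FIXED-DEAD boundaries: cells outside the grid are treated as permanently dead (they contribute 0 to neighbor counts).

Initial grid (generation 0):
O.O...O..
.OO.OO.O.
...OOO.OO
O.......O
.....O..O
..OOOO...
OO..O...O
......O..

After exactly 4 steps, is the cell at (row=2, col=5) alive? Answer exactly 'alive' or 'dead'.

Simulating step by step:
Generation 0 (given above): 26 live cells
Generation 1: 26 live cells
..OO.OO..
.OO....OO
.OOO.O.OO
.....OO.O
...O.O...
.OOO.O...
.OO.O....
.........
Generation 2: 20 live cells
.OOO..OO.
.....O..O
.O.OOO...
...O.O..O
...O.O...
.O...O...
.O..O....
.........
Generation 3: 18 live cells
..O...OO.
.O...O.O.
..OO.OO..
...O.OO..
..O..OO..
..O..O...
.........
.........
Generation 4: 16 live cells
......OO.
.O.OOO.O.
..OO...O.
...O...O.
..OO.....
.....OO..
.........
.........

Cell (2,5) at generation 4: 0 -> dead

Answer: dead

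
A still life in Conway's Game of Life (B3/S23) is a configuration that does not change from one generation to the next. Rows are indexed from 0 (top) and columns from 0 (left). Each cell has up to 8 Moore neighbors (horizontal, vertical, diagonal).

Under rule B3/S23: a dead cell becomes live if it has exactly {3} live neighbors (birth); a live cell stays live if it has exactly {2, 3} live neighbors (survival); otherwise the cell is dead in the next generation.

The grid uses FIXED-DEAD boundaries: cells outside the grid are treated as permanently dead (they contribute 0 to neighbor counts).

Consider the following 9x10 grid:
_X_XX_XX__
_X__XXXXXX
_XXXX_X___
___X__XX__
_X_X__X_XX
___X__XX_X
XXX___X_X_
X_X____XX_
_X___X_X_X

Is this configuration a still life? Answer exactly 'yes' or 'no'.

Answer: no

Derivation:
Compute generation 1 and compare to generation 0 (given above):
Generation 1:
__XXX_____
XX______X_
_X________
_X____X_X_
___XXX___X
X__X_XX__X
X_XX__X__X
X_X______X
_X____XX__
Cell (0,1) differs: gen0=1 vs gen1=0 -> NOT a still life.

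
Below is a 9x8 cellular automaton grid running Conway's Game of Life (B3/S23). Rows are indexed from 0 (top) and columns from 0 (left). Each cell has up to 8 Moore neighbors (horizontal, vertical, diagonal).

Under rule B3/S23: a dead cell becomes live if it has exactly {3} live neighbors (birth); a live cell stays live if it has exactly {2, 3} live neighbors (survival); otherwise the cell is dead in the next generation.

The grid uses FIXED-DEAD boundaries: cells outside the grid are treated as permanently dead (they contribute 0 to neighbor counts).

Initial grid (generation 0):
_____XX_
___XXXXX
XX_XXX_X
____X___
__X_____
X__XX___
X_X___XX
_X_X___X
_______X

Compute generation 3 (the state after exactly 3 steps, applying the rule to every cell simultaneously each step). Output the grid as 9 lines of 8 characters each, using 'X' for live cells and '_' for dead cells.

Answer: ________
___X_XXX
_X__X_XX
_XX___X_
X_____X_
_XXXX___
____X__X
__X___XX
__X_____

Derivation:
Simulating step by step:
Generation 0 (given above): 26 live cells
Generation 1: 21 live cells
_______X
__XX___X
__X____X
_XX_XX__
____X___
__XX____
X_X_X_XX
_XX____X
________
Generation 2: 24 live cells
________
__XX__XX
____X_X_
_XX_XX__
_X__XX__
_XX_XX__
______XX
_XXX__XX
________
Generation 3: 23 live cells
(generation 3 grid is the final answer)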